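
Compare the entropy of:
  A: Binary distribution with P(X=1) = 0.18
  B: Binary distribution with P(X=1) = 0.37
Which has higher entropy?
B

For binary distributions, entropy is maximized at p=0.5 and decreases as p moves toward 0 or 1.

H(A) = H(0.18) = 0.6801 bits
H(B) = H(0.37) = 0.9507 bits

Distribution B (p=0.37) is closer to uniform (p=0.5), so it has higher entropy.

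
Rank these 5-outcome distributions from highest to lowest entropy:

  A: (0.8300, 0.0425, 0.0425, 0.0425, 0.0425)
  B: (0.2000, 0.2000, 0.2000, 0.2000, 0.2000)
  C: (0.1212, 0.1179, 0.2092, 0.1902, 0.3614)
B > C > A

Key insight: Entropy is maximized by uniform distributions and minimized by concentrated distributions.

- Uniform distributions have maximum entropy log₂(5) = 2.3219 bits
- The more "peaked" or concentrated a distribution, the lower its entropy

Entropies:
  H(A) = 0.9977 bits
  H(B) = 2.3219 bits
  H(C) = 2.1910 bits

Ranking: B > C > A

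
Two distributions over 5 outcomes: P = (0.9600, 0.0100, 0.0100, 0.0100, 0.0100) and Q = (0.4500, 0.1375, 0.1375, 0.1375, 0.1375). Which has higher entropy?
Q

P is highly concentrated on one outcome (96%), making it nearly deterministic. Q spreads its mass more evenly (max 45%). The more spread-out distribution has higher entropy: H(P) ≈ 0.322 bits, H(Q) ≈ 2.093 bits.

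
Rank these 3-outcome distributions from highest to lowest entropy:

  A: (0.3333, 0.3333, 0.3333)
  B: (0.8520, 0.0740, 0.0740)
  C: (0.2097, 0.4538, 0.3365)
A > C > B

Key insight: Entropy is maximized by uniform distributions and minimized by concentrated distributions.

- Uniform distributions have maximum entropy log₂(3) = 1.5850 bits
- The more "peaked" or concentrated a distribution, the lower its entropy

Entropies:
  H(A) = 1.5850 bits
  H(B) = 0.7528 bits
  H(C) = 1.5186 bits

Ranking: A > C > B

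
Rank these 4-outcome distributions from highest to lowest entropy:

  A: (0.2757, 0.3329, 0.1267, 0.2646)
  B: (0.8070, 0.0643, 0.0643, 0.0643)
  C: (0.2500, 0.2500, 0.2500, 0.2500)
C > A > B

Key insight: Entropy is maximized by uniform distributions and minimized by concentrated distributions.

- Uniform distributions have maximum entropy log₂(4) = 2.0000 bits
- The more "peaked" or concentrated a distribution, the lower its entropy

Entropies:
  H(A) = 1.9260 bits
  H(B) = 1.0136 bits
  H(C) = 2.0000 bits

Ranking: C > A > B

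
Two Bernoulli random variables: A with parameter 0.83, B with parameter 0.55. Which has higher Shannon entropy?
B

For binary distributions, entropy is maximized at p=0.5 and decreases as p moves toward 0 or 1.

H(A) = H(0.83) = 0.6577 bits
H(B) = H(0.55) = 0.9928 bits

Distribution B (p=0.55) is closer to uniform (p=0.5), so it has higher entropy.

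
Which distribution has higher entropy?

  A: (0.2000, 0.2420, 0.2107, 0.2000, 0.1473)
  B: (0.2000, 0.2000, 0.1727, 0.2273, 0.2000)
B

Both distributions are close to uniform, making this a harder comparison.

H(A) = 2.3045 bits
H(B) = 2.3165 bits

The distribution closer to uniform has higher entropy.
Answer: B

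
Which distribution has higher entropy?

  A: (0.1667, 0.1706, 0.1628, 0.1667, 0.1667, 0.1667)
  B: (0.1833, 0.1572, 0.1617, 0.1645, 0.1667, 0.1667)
A

Both distributions are close to uniform, making this a harder comparison.

H(A) = 2.5848 bits
H(B) = 2.5833 bits

The distribution closer to uniform has higher entropy.
Answer: A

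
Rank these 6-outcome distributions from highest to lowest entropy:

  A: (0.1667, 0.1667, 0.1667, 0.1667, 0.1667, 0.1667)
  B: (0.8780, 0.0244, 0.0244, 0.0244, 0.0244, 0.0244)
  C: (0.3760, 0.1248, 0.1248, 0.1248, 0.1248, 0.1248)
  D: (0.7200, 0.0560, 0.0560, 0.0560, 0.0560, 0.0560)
A > C > D > B

Key insight: Entropy is maximized by uniform distributions and minimized by concentrated distributions.

Entropies:
  H(A) = 2.5850 bits
  H(B) = 0.8184 bits
  H(C) = 2.4041 bits
  H(D) = 1.5056 bits

Ranking: A > C > D > B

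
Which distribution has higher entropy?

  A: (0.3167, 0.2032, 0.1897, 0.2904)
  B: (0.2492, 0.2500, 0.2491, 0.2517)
B

Both distributions are close to uniform, making this a harder comparison.

H(A) = 1.9655 bits
H(B) = 2.0000 bits

The distribution closer to uniform has higher entropy.
Answer: B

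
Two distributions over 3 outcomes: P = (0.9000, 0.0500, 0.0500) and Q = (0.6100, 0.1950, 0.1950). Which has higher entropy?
Q

P is highly concentrated on one outcome (90%), making it nearly deterministic. Q spreads its mass more evenly (max 61%). The more spread-out distribution has higher entropy: H(P) ≈ 0.569 bits, H(Q) ≈ 1.355 bits.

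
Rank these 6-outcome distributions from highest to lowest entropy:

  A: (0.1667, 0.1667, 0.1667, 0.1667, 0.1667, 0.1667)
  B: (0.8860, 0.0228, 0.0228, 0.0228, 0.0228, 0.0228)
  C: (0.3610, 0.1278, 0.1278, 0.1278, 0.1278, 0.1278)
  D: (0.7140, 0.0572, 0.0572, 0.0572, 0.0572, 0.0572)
A > C > D > B

Key insight: Entropy is maximized by uniform distributions and minimized by concentrated distributions.

Entropies:
  H(A) = 2.5850 bits
  H(B) = 0.7766 bits
  H(C) = 2.4272 bits
  H(D) = 1.5276 bits

Ranking: A > C > D > B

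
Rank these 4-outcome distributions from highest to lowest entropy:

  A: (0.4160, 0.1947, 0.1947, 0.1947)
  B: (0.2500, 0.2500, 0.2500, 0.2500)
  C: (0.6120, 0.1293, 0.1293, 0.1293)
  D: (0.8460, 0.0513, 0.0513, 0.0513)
B > A > C > D

Key insight: Entropy is maximized by uniform distributions and minimized by concentrated distributions.

Entropies:
  H(A) = 1.9052 bits
  H(B) = 2.0000 bits
  H(C) = 1.5785 bits
  H(D) = 0.8638 bits

Ranking: B > A > C > D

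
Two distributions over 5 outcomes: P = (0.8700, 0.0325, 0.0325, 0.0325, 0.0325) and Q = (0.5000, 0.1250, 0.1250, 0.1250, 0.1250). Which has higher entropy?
Q

P is highly concentrated on one outcome (87%), making it nearly deterministic. Q spreads its mass more evenly (max 50%). The more spread-out distribution has higher entropy: H(P) ≈ 0.817 bits, H(Q) ≈ 2.000 bits.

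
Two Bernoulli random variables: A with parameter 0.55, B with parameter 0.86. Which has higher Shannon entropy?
A

For binary distributions, entropy is maximized at p=0.5 and decreases as p moves toward 0 or 1.

H(A) = H(0.55) = 0.9928 bits
H(B) = H(0.86) = 0.5842 bits

Distribution A (p=0.55) is closer to uniform (p=0.5), so it has higher entropy.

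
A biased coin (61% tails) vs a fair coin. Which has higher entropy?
Fair coin

The fair coin is uniform (p=0.5), maximizing binary entropy at 1 bit. The biased coin has H(0.61) ≈ 0.965 bits — its outcome is more predictable, so its entropy is lower.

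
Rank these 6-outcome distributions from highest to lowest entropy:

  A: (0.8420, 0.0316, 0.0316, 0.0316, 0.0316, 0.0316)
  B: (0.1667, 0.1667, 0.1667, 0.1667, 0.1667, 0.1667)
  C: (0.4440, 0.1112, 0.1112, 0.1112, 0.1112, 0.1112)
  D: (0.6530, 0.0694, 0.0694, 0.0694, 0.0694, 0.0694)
B > C > D > A

Key insight: Entropy is maximized by uniform distributions and minimized by concentrated distributions.

Entropies:
  H(A) = 0.9964 bits
  H(B) = 2.5850 bits
  H(C) = 2.2819 bits
  H(D) = 1.7371 bits

Ranking: B > C > D > A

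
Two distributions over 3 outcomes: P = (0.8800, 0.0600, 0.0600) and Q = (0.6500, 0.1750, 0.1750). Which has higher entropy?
Q

P is highly concentrated on one outcome (88%), making it nearly deterministic. Q spreads its mass more evenly (max 65%). The more spread-out distribution has higher entropy: H(P) ≈ 0.649 bits, H(Q) ≈ 1.284 bits.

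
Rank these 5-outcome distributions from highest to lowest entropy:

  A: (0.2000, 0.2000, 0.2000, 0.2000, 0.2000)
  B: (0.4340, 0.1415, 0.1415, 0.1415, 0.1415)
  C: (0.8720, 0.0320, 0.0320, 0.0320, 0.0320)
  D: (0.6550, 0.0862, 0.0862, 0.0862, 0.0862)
A > B > D > C

Key insight: Entropy is maximized by uniform distributions and minimized by concentrated distributions.

Entropies:
  H(A) = 2.3219 bits
  H(B) = 2.1194 bits
  H(C) = 0.8079 bits
  H(D) = 1.6195 bits

Ranking: A > B > D > C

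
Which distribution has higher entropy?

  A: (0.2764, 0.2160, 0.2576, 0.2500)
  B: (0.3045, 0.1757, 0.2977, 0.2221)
A

Both distributions are close to uniform, making this a harder comparison.

H(A) = 1.9944 bits
H(B) = 1.9657 bits

The distribution closer to uniform has higher entropy.
Answer: A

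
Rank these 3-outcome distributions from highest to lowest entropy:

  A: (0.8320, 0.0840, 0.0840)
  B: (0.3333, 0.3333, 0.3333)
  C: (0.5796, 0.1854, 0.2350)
B > C > A

Key insight: Entropy is maximized by uniform distributions and minimized by concentrated distributions.

- Uniform distributions have maximum entropy log₂(3) = 1.5850 bits
- The more "peaked" or concentrated a distribution, the lower its entropy

Entropies:
  H(A) = 0.8211 bits
  H(B) = 1.5850 bits
  H(C) = 1.3978 bits

Ranking: B > C > A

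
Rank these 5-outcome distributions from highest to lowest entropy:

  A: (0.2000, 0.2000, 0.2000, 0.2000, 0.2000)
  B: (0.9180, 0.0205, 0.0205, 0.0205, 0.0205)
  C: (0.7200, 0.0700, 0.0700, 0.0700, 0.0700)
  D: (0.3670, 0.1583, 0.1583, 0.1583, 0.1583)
A > D > C > B

Key insight: Entropy is maximized by uniform distributions and minimized by concentrated distributions.

Entropies:
  H(A) = 2.3219 bits
  H(B) = 0.5732 bits
  H(C) = 1.4155 bits
  H(D) = 2.2143 bits

Ranking: A > D > C > B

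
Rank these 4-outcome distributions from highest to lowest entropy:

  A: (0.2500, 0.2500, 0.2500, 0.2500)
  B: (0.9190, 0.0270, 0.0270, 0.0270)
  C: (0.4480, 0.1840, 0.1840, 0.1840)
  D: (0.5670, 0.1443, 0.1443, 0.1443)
A > C > D > B

Key insight: Entropy is maximized by uniform distributions and minimized by concentrated distributions.

Entropies:
  H(A) = 2.0000 bits
  H(B) = 0.5341 bits
  H(C) = 1.8671 bits
  H(D) = 1.6733 bits

Ranking: A > C > D > B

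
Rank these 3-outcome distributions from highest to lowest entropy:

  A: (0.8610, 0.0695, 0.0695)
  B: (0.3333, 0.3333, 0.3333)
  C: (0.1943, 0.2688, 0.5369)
B > C > A

Key insight: Entropy is maximized by uniform distributions and minimized by concentrated distributions.

- Uniform distributions have maximum entropy log₂(3) = 1.5850 bits
- The more "peaked" or concentrated a distribution, the lower its entropy

Entropies:
  H(A) = 0.7206 bits
  H(B) = 1.5850 bits
  H(C) = 1.4505 bits

Ranking: B > C > A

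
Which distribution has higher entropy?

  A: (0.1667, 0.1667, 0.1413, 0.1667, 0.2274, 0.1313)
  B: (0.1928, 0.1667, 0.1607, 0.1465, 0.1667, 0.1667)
B

Both distributions are close to uniform, making this a harder comparison.

H(A) = 2.5618 bits
H(B) = 2.5802 bits

The distribution closer to uniform has higher entropy.
Answer: B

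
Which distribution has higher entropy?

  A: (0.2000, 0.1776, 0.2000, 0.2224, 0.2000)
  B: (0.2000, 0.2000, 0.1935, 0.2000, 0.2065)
B

Both distributions are close to uniform, making this a harder comparison.

H(A) = 2.3183 bits
H(B) = 2.3216 bits

The distribution closer to uniform has higher entropy.
Answer: B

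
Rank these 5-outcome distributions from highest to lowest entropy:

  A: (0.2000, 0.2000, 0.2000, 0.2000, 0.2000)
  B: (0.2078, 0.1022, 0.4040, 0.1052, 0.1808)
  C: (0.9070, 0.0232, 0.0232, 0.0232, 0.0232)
A > B > C

Key insight: Entropy is maximized by uniform distributions and minimized by concentrated distributions.

- Uniform distributions have maximum entropy log₂(5) = 2.3219 bits
- The more "peaked" or concentrated a distribution, the lower its entropy

Entropies:
  H(A) = 2.3219 bits
  H(B) = 2.1234 bits
  H(C) = 0.6324 bits

Ranking: A > B > C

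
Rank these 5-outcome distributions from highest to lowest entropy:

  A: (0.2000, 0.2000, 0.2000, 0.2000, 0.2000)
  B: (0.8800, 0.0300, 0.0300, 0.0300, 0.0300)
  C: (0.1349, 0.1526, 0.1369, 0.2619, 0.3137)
A > C > B

Key insight: Entropy is maximized by uniform distributions and minimized by concentrated distributions.

- Uniform distributions have maximum entropy log₂(5) = 2.3219 bits
- The more "peaked" or concentrated a distribution, the lower its entropy

Entropies:
  H(A) = 2.3219 bits
  H(B) = 0.7694 bits
  H(C) = 2.2274 bits

Ranking: A > C > B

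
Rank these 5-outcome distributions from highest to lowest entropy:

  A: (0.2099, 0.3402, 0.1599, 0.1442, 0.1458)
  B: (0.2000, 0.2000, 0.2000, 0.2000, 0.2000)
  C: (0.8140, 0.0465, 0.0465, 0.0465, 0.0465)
B > A > C

Key insight: Entropy is maximized by uniform distributions and minimized by concentrated distributions.

- Uniform distributions have maximum entropy log₂(5) = 2.3219 bits
- The more "peaked" or concentrated a distribution, the lower its entropy

Entropies:
  H(A) = 2.2327 bits
  H(B) = 2.3219 bits
  H(C) = 1.0650 bits

Ranking: B > A > C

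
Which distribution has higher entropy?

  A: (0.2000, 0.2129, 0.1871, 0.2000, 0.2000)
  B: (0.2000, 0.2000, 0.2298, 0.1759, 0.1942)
A

Both distributions are close to uniform, making this a harder comparison.

H(A) = 2.3207 bits
H(B) = 2.3166 bits

The distribution closer to uniform has higher entropy.
Answer: A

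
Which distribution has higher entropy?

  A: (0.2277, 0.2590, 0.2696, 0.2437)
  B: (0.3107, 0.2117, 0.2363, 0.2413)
A

Both distributions are close to uniform, making this a harder comparison.

H(A) = 1.9971 bits
H(B) = 1.9849 bits

The distribution closer to uniform has higher entropy.
Answer: A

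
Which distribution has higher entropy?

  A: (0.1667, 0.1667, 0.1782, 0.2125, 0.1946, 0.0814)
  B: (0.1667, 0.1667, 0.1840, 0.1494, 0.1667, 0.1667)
B

Both distributions are close to uniform, making this a harder comparison.

H(A) = 2.5340 bits
H(B) = 2.5824 bits

The distribution closer to uniform has higher entropy.
Answer: B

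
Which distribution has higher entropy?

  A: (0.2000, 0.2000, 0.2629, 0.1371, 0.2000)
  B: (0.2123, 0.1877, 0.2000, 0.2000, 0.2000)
B

Both distributions are close to uniform, making this a harder comparison.

H(A) = 2.2929 bits
H(B) = 2.3208 bits

The distribution closer to uniform has higher entropy.
Answer: B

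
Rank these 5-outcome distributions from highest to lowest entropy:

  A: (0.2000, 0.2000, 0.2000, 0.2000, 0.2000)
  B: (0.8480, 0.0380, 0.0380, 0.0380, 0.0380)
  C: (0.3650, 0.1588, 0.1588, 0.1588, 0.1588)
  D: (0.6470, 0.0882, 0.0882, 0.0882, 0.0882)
A > C > D > B

Key insight: Entropy is maximized by uniform distributions and minimized by concentrated distributions.

Entropies:
  H(A) = 2.3219 bits
  H(B) = 0.9188 bits
  H(C) = 2.2168 bits
  H(D) = 1.6427 bits

Ranking: A > C > D > B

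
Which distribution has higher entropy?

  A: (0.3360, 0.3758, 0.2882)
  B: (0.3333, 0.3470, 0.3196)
B

Both distributions are close to uniform, making this a harder comparison.

H(A) = 1.5766 bits
H(B) = 1.5842 bits

The distribution closer to uniform has higher entropy.
Answer: B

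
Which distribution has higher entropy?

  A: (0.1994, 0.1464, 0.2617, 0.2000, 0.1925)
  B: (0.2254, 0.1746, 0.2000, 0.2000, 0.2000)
B

Both distributions are close to uniform, making this a harder comparison.

H(A) = 2.2978 bits
H(B) = 2.3173 bits

The distribution closer to uniform has higher entropy.
Answer: B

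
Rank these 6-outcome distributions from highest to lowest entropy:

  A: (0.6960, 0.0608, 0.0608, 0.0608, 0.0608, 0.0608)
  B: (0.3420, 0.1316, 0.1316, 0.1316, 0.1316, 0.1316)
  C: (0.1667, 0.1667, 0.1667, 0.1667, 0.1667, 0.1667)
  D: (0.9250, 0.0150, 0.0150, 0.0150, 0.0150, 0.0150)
C > B > A > D

Key insight: Entropy is maximized by uniform distributions and minimized by concentrated distributions.

Entropies:
  H(A) = 1.5920 bits
  H(B) = 2.4545 bits
  H(C) = 2.5850 bits
  H(D) = 0.5585 bits

Ranking: C > B > A > D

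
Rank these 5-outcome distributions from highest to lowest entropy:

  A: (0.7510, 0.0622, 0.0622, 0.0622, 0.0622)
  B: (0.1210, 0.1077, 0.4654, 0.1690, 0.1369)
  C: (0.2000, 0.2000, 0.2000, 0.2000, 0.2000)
C > B > A

Key insight: Entropy is maximized by uniform distributions and minimized by concentrated distributions.

- Uniform distributions have maximum entropy log₂(5) = 2.3219 bits
- The more "peaked" or concentrated a distribution, the lower its entropy

Entropies:
  H(A) = 1.3077 bits
  H(B) = 2.0548 bits
  H(C) = 2.3219 bits

Ranking: C > B > A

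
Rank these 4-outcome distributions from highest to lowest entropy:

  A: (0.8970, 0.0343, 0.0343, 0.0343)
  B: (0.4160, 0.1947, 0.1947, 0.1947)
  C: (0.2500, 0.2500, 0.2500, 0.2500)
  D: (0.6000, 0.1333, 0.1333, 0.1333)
C > B > D > A

Key insight: Entropy is maximized by uniform distributions and minimized by concentrated distributions.

Entropies:
  H(A) = 0.6417 bits
  H(B) = 1.9052 bits
  H(C) = 2.0000 bits
  H(D) = 1.6049 bits

Ranking: C > B > D > A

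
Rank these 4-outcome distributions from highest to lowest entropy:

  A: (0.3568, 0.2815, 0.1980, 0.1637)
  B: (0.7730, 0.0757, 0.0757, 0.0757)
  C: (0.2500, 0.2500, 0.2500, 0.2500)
C > A > B

Key insight: Entropy is maximized by uniform distributions and minimized by concentrated distributions.

- Uniform distributions have maximum entropy log₂(4) = 2.0000 bits
- The more "peaked" or concentrated a distribution, the lower its entropy

Entropies:
  H(A) = 1.9354 bits
  H(B) = 1.1325 bits
  H(C) = 2.0000 bits

Ranking: C > A > B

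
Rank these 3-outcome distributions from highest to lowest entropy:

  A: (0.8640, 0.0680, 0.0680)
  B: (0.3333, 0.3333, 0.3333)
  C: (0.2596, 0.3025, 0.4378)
B > C > A

Key insight: Entropy is maximized by uniform distributions and minimized by concentrated distributions.

- Uniform distributions have maximum entropy log₂(3) = 1.5850 bits
- The more "peaked" or concentrated a distribution, the lower its entropy

Entropies:
  H(A) = 0.7097 bits
  H(B) = 1.5850 bits
  H(C) = 1.5486 bits

Ranking: B > C > A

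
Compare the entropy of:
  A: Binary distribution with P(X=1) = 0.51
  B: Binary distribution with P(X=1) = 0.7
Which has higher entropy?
A

For binary distributions, entropy is maximized at p=0.5 and decreases as p moves toward 0 or 1.

H(A) = H(0.51) = 0.9997 bits
H(B) = H(0.7) = 0.8813 bits

Distribution A (p=0.51) is closer to uniform (p=0.5), so it has higher entropy.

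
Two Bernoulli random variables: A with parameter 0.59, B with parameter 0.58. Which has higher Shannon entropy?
B

For binary distributions, entropy is maximized at p=0.5 and decreases as p moves toward 0 or 1.

H(A) = H(0.59) = 0.9765 bits
H(B) = H(0.58) = 0.9815 bits

Distribution B (p=0.58) is closer to uniform (p=0.5), so it has higher entropy.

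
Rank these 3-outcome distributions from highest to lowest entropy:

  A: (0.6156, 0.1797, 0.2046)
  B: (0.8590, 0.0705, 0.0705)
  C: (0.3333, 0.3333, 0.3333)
C > A > B

Key insight: Entropy is maximized by uniform distributions and minimized by concentrated distributions.

- Uniform distributions have maximum entropy log₂(3) = 1.5850 bits
- The more "peaked" or concentrated a distribution, the lower its entropy

Entropies:
  H(A) = 1.3442 bits
  H(B) = 0.7279 bits
  H(C) = 1.5850 bits

Ranking: C > A > B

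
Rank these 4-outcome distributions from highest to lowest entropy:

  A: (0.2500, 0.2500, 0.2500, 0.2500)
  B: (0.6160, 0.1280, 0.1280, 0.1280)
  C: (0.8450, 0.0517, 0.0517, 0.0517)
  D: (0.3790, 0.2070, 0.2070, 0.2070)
A > D > B > C

Key insight: Entropy is maximized by uniform distributions and minimized by concentrated distributions.

Entropies:
  H(A) = 2.0000 bits
  H(B) = 1.5694 bits
  H(C) = 0.8679 bits
  H(D) = 1.9416 bits

Ranking: A > D > B > C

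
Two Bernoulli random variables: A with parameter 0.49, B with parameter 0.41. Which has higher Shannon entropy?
A

For binary distributions, entropy is maximized at p=0.5 and decreases as p moves toward 0 or 1.

H(A) = H(0.49) = 0.9997 bits
H(B) = H(0.41) = 0.9765 bits

Distribution A (p=0.49) is closer to uniform (p=0.5), so it has higher entropy.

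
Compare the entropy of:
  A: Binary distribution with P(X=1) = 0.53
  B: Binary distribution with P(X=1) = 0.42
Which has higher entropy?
A

For binary distributions, entropy is maximized at p=0.5 and decreases as p moves toward 0 or 1.

H(A) = H(0.53) = 0.9974 bits
H(B) = H(0.42) = 0.9815 bits

Distribution A (p=0.53) is closer to uniform (p=0.5), so it has higher entropy.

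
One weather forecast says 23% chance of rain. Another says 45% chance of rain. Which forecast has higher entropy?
45% forecast

Treat each forecast as a Bernoulli distribution. Binary entropy is maximized at p=0.5 and falls off symmetrically toward 0 or 1. The 45% forecast is closer to 50%, so it is more uncertain. H(23%) ≈ 0.778 bits, H(45%) ≈ 0.993 bits.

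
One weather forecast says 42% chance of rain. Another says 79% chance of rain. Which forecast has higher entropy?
42% forecast

Treat each forecast as a Bernoulli distribution. Binary entropy is maximized at p=0.5 and falls off symmetrically toward 0 or 1. The 42% forecast is closer to 50%, so it is more uncertain. H(42%) ≈ 0.981 bits, H(79%) ≈ 0.741 bits.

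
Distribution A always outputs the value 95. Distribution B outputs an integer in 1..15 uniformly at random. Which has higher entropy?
B

A is deterministic, so H(A) = 0. B is uniform over 15 outcomes, so H(B) = log₂(15) = 3.907 bits. Any distribution with genuine randomness has higher entropy than a deterministic one.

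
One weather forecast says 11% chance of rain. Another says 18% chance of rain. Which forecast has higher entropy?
18% forecast

Treat each forecast as a Bernoulli distribution. Binary entropy is maximized at p=0.5 and falls off symmetrically toward 0 or 1. The 18% forecast is closer to 50%, so it is more uncertain. H(11%) ≈ 0.500 bits, H(18%) ≈ 0.680 bits.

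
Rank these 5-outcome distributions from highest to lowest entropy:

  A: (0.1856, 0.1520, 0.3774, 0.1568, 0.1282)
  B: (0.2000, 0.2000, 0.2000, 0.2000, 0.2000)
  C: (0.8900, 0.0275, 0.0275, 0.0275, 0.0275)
B > A > C

Key insight: Entropy is maximized by uniform distributions and minimized by concentrated distributions.

- Uniform distributions have maximum entropy log₂(5) = 2.3219 bits
- The more "peaked" or concentrated a distribution, the lower its entropy

Entropies:
  H(A) = 2.1936 bits
  H(B) = 2.3219 bits
  H(C) = 0.7199 bits

Ranking: B > A > C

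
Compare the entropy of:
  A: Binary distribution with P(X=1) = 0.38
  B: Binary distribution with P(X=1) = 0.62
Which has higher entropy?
Equal

For binary distributions, entropy is maximized at p=0.5 and decreases as p moves toward 0 or 1.

H(A) = H(0.38) = 0.9580 bits
H(B) = H(0.62) = 0.9580 bits

Both distributions are equally far from uniform (|0.38-0.5| = |0.62-0.5|), so they have the same entropy.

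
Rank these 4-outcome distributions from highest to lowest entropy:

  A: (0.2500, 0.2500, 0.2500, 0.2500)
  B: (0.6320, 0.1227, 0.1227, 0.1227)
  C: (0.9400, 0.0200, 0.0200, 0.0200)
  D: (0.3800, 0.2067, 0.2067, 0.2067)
A > D > B > C

Key insight: Entropy is maximized by uniform distributions and minimized by concentrated distributions.

Entropies:
  H(A) = 2.0000 bits
  H(B) = 1.5324 bits
  H(C) = 0.4225 bits
  H(D) = 1.9407 bits

Ranking: A > D > B > C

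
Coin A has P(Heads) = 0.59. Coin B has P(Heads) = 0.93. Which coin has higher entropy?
A

For binary distributions, entropy is maximized at p=0.5 and decreases as p moves toward 0 or 1.

H(A) = H(0.59) = 0.9765 bits
H(B) = H(0.93) = 0.3659 bits

Distribution A (p=0.59) is closer to uniform (p=0.5), so it has higher entropy.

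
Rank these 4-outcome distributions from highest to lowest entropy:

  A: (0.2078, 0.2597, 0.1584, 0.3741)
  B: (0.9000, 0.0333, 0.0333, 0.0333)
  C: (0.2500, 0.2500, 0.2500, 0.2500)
C > A > B

Key insight: Entropy is maximized by uniform distributions and minimized by concentrated distributions.

- Uniform distributions have maximum entropy log₂(4) = 2.0000 bits
- The more "peaked" or concentrated a distribution, the lower its entropy

Entropies:
  H(A) = 1.9279 bits
  H(B) = 0.6275 bits
  H(C) = 2.0000 bits

Ranking: C > A > B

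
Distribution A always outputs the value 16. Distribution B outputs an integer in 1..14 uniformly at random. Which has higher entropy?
B

A is deterministic, so H(A) = 0. B is uniform over 14 outcomes, so H(B) = log₂(14) = 3.807 bits. Any distribution with genuine randomness has higher entropy than a deterministic one.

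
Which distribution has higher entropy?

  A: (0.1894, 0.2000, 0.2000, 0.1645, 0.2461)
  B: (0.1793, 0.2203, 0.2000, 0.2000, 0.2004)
B

Both distributions are close to uniform, making this a harder comparison.

H(A) = 2.3095 bits
H(B) = 2.3189 bits

The distribution closer to uniform has higher entropy.
Answer: B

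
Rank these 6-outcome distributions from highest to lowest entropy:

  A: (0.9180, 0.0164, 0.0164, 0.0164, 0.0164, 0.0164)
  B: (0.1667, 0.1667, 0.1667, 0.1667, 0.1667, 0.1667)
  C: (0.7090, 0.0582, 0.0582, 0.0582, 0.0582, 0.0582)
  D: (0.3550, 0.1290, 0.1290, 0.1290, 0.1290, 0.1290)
B > D > C > A

Key insight: Entropy is maximized by uniform distributions and minimized by concentrated distributions.

Entropies:
  H(A) = 0.5996 bits
  H(B) = 2.5850 bits
  H(C) = 1.5457 bits
  H(D) = 2.4361 bits

Ranking: B > D > C > A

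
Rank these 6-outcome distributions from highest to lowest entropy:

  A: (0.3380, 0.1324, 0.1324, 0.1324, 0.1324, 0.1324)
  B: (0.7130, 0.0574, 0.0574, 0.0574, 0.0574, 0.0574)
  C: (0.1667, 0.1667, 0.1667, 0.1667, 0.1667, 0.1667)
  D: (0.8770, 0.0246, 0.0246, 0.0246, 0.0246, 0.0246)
C > A > B > D

Key insight: Entropy is maximized by uniform distributions and minimized by concentrated distributions.

Entropies:
  H(A) = 2.4600 bits
  H(B) = 1.5312 bits
  H(C) = 2.5850 bits
  H(D) = 0.8235 bits

Ranking: C > A > B > D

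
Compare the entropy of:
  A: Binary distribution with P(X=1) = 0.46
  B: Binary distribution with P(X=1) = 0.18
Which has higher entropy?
A

For binary distributions, entropy is maximized at p=0.5 and decreases as p moves toward 0 or 1.

H(A) = H(0.46) = 0.9954 bits
H(B) = H(0.18) = 0.6801 bits

Distribution A (p=0.46) is closer to uniform (p=0.5), so it has higher entropy.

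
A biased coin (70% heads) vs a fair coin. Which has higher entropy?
Fair coin

The fair coin is uniform (p=0.5), maximizing binary entropy at 1 bit. The biased coin has H(0.70) ≈ 0.881 bits — its outcome is more predictable, so its entropy is lower.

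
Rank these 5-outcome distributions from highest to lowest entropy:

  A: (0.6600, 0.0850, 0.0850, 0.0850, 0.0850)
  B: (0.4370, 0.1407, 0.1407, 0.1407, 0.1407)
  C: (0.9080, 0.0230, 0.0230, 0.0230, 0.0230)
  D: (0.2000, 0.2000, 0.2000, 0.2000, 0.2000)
D > B > A > C

Key insight: Entropy is maximized by uniform distributions and minimized by concentrated distributions.

Entropies:
  H(A) = 1.6048 bits
  H(B) = 2.1145 bits
  H(C) = 0.6271 bits
  H(D) = 2.3219 bits

Ranking: D > B > A > C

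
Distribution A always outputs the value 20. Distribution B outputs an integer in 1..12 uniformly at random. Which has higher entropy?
B

A is deterministic, so H(A) = 0. B is uniform over 12 outcomes, so H(B) = log₂(12) = 3.585 bits. Any distribution with genuine randomness has higher entropy than a deterministic one.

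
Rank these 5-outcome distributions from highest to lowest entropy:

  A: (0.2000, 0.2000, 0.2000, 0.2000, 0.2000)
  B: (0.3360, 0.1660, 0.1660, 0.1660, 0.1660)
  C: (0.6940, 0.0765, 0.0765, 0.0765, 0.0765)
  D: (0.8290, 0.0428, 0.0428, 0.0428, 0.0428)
A > B > C > D

Key insight: Entropy is maximized by uniform distributions and minimized by concentrated distributions.

Entropies:
  H(A) = 2.3219 bits
  H(B) = 2.2489 bits
  H(C) = 1.5005 bits
  H(D) = 1.0020 bits

Ranking: A > B > C > D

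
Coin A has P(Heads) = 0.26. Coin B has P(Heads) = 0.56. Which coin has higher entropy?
B

For binary distributions, entropy is maximized at p=0.5 and decreases as p moves toward 0 or 1.

H(A) = H(0.26) = 0.8267 bits
H(B) = H(0.56) = 0.9896 bits

Distribution B (p=0.56) is closer to uniform (p=0.5), so it has higher entropy.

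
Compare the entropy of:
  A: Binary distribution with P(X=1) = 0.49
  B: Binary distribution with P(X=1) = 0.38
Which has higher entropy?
A

For binary distributions, entropy is maximized at p=0.5 and decreases as p moves toward 0 or 1.

H(A) = H(0.49) = 0.9997 bits
H(B) = H(0.38) = 0.9580 bits

Distribution A (p=0.49) is closer to uniform (p=0.5), so it has higher entropy.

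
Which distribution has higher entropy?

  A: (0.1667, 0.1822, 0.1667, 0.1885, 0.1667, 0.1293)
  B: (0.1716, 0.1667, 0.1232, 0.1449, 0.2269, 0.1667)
A

Both distributions are close to uniform, making this a harder comparison.

H(A) = 2.5754 bits
H(B) = 2.5597 bits

The distribution closer to uniform has higher entropy.
Answer: A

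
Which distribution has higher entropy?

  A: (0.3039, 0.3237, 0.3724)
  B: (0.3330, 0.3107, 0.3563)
B

Both distributions are close to uniform, making this a harder comparison.

H(A) = 1.5796 bits
H(B) = 1.5827 bits

The distribution closer to uniform has higher entropy.
Answer: B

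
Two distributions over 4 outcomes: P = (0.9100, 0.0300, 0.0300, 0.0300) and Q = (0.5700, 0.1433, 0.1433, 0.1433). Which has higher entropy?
Q

P is highly concentrated on one outcome (91%), making it nearly deterministic. Q spreads its mass more evenly (max 57%). The more spread-out distribution has higher entropy: H(P) ≈ 0.579 bits, H(Q) ≈ 1.667 bits.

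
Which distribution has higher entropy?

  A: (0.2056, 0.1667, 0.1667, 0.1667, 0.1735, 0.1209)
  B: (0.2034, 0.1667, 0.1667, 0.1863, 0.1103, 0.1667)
A

Both distributions are close to uniform, making this a harder comparison.

H(A) = 2.5687 bits
H(B) = 2.5623 bits

The distribution closer to uniform has higher entropy.
Answer: A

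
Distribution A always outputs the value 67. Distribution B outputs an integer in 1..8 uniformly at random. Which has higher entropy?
B

A is deterministic, so H(A) = 0. B is uniform over 8 outcomes, so H(B) = log₂(8) = 3.000 bits. Any distribution with genuine randomness has higher entropy than a deterministic one.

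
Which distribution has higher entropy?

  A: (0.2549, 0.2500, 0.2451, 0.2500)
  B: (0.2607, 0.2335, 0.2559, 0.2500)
A

Both distributions are close to uniform, making this a harder comparison.

H(A) = 1.9999 bits
H(B) = 1.9988 bits

The distribution closer to uniform has higher entropy.
Answer: A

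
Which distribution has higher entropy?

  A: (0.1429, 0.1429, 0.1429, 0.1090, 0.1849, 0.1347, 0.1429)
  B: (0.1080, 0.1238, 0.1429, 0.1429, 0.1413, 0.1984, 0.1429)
A

Both distributions are close to uniform, making this a harder comparison.

H(A) = 2.7925 bits
H(B) = 2.7848 bits

The distribution closer to uniform has higher entropy.
Answer: A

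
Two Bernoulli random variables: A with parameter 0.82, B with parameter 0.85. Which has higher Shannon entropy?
A

For binary distributions, entropy is maximized at p=0.5 and decreases as p moves toward 0 or 1.

H(A) = H(0.82) = 0.6801 bits
H(B) = H(0.85) = 0.6098 bits

Distribution A (p=0.82) is closer to uniform (p=0.5), so it has higher entropy.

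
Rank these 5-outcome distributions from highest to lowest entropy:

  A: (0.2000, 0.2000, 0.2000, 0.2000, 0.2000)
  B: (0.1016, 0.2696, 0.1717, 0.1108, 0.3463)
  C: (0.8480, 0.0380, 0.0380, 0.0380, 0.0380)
A > B > C

Key insight: Entropy is maximized by uniform distributions and minimized by concentrated distributions.

- Uniform distributions have maximum entropy log₂(5) = 2.3219 bits
- The more "peaked" or concentrated a distribution, the lower its entropy

Entropies:
  H(A) = 2.3219 bits
  H(B) = 2.1630 bits
  H(C) = 0.9188 bits

Ranking: A > B > C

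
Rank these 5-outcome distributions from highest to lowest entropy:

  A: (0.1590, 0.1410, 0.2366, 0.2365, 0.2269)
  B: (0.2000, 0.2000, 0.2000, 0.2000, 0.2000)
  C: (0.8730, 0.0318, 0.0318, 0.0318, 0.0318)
B > A > C

Key insight: Entropy is maximized by uniform distributions and minimized by concentrated distributions.

- Uniform distributions have maximum entropy log₂(5) = 2.3219 bits
- The more "peaked" or concentrated a distribution, the lower its entropy

Entropies:
  H(A) = 2.2898 bits
  H(B) = 2.3219 bits
  H(C) = 0.8032 bits

Ranking: B > A > C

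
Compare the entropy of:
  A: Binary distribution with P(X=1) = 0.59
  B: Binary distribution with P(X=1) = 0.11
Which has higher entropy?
A

For binary distributions, entropy is maximized at p=0.5 and decreases as p moves toward 0 or 1.

H(A) = H(0.59) = 0.9765 bits
H(B) = H(0.11) = 0.4999 bits

Distribution A (p=0.59) is closer to uniform (p=0.5), so it has higher entropy.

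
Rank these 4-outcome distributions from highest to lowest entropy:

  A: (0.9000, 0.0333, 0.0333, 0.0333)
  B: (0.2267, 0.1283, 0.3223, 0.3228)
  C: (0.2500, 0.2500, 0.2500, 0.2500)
C > B > A

Key insight: Entropy is maximized by uniform distributions and minimized by concentrated distributions.

- Uniform distributions have maximum entropy log₂(4) = 2.0000 bits
- The more "peaked" or concentrated a distribution, the lower its entropy

Entropies:
  H(A) = 0.6275 bits
  H(B) = 1.9185 bits
  H(C) = 2.0000 bits

Ranking: C > B > A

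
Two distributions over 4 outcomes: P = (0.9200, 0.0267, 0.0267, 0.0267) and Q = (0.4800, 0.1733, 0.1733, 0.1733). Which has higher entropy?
Q

P is highly concentrated on one outcome (92%), making it nearly deterministic. Q spreads its mass more evenly (max 48%). The more spread-out distribution has higher entropy: H(P) ≈ 0.529 bits, H(Q) ≈ 1.823 bits.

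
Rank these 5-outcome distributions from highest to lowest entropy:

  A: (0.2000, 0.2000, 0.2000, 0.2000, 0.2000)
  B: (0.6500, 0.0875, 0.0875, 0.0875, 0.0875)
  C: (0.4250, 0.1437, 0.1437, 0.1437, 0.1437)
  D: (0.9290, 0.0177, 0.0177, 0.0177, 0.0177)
A > C > B > D

Key insight: Entropy is maximized by uniform distributions and minimized by concentrated distributions.

Entropies:
  H(A) = 2.3219 bits
  H(B) = 1.6341 bits
  H(C) = 2.1337 bits
  H(D) = 0.5116 bits

Ranking: A > C > B > D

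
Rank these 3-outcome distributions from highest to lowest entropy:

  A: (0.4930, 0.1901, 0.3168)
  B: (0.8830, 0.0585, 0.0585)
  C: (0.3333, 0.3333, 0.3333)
C > A > B

Key insight: Entropy is maximized by uniform distributions and minimized by concentrated distributions.

- Uniform distributions have maximum entropy log₂(3) = 1.5850 bits
- The more "peaked" or concentrated a distribution, the lower its entropy

Entropies:
  H(A) = 1.4838 bits
  H(B) = 0.6377 bits
  H(C) = 1.5850 bits

Ranking: C > A > B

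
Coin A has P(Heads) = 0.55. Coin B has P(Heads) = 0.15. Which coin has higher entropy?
A

For binary distributions, entropy is maximized at p=0.5 and decreases as p moves toward 0 or 1.

H(A) = H(0.55) = 0.9928 bits
H(B) = H(0.15) = 0.6098 bits

Distribution A (p=0.55) is closer to uniform (p=0.5), so it has higher entropy.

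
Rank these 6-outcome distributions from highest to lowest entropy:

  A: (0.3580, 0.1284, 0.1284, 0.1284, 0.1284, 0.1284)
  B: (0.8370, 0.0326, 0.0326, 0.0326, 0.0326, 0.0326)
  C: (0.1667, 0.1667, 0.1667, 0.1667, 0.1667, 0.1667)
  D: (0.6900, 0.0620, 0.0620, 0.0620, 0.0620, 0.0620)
C > A > D > B

Key insight: Entropy is maximized by uniform distributions and minimized by concentrated distributions.

Entropies:
  H(A) = 2.4317 bits
  H(B) = 1.0199 bits
  H(C) = 2.5850 bits
  H(D) = 1.6130 bits

Ranking: C > A > D > B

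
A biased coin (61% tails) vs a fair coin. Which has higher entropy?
Fair coin

The fair coin is uniform (p=0.5), maximizing binary entropy at 1 bit. The biased coin has H(0.61) ≈ 0.965 bits — its outcome is more predictable, so its entropy is lower.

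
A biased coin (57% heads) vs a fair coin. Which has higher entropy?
Fair coin

The fair coin is uniform (p=0.5), maximizing binary entropy at 1 bit. The biased coin has H(0.57) ≈ 0.986 bits — its outcome is more predictable, so its entropy is lower.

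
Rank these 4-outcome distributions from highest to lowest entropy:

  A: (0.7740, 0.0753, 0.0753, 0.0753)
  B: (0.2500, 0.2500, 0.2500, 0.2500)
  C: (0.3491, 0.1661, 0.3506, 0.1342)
B > C > A

Key insight: Entropy is maximized by uniform distributions and minimized by concentrated distributions.

- Uniform distributions have maximum entropy log₂(4) = 2.0000 bits
- The more "peaked" or concentrated a distribution, the lower its entropy

Entropies:
  H(A) = 1.1292 bits
  H(B) = 2.0000 bits
  H(C) = 1.8792 bits

Ranking: B > C > A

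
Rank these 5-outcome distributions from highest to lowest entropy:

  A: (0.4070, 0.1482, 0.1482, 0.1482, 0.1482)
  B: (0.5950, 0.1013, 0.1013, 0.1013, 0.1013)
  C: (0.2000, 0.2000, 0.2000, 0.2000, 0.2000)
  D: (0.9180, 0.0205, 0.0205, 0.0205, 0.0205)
C > A > B > D

Key insight: Entropy is maximized by uniform distributions and minimized by concentrated distributions.

Entropies:
  H(A) = 2.1609 bits
  H(B) = 1.7838 bits
  H(C) = 2.3219 bits
  H(D) = 0.5732 bits

Ranking: C > A > B > D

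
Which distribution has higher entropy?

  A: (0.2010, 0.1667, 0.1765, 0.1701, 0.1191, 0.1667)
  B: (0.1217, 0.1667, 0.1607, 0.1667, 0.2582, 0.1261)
A

Both distributions are close to uniform, making this a harder comparison.

H(A) = 2.5688 bits
H(B) = 2.5363 bits

The distribution closer to uniform has higher entropy.
Answer: A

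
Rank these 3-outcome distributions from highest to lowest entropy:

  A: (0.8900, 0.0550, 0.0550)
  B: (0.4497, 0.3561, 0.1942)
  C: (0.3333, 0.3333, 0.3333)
C > B > A

Key insight: Entropy is maximized by uniform distributions and minimized by concentrated distributions.

- Uniform distributions have maximum entropy log₂(3) = 1.5850 bits
- The more "peaked" or concentrated a distribution, the lower its entropy

Entropies:
  H(A) = 0.6099 bits
  H(B) = 1.5081 bits
  H(C) = 1.5850 bits

Ranking: C > B > A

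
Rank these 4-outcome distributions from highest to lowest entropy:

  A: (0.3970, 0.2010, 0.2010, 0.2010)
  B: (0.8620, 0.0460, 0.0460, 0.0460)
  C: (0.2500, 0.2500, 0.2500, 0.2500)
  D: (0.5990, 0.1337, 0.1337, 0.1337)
C > A > D > B

Key insight: Entropy is maximized by uniform distributions and minimized by concentrated distributions.

Entropies:
  H(A) = 1.9249 bits
  H(B) = 0.7977 bits
  H(C) = 2.0000 bits
  H(D) = 1.6071 bits

Ranking: C > A > D > B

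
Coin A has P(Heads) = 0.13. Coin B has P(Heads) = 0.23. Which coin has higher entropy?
B

For binary distributions, entropy is maximized at p=0.5 and decreases as p moves toward 0 or 1.

H(A) = H(0.13) = 0.5574 bits
H(B) = H(0.23) = 0.7780 bits

Distribution B (p=0.23) is closer to uniform (p=0.5), so it has higher entropy.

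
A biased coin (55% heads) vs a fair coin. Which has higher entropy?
Fair coin

The fair coin is uniform (p=0.5), maximizing binary entropy at 1 bit. The biased coin has H(0.55) ≈ 0.993 bits — its outcome is more predictable, so its entropy is lower.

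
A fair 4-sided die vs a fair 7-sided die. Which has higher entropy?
7-sided die

Both are uniform distributions; for uniform over n outcomes, H = log₂(n). H(4-sided) = log₂(4) = 2.000 bits and H(7-sided) = log₂(7) = 2.807 bits. More outcomes in a uniform distribution means higher entropy.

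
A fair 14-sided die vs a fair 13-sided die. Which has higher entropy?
14-sided die

Both are uniform distributions; for uniform over n outcomes, H = log₂(n). H(14-sided) = log₂(14) = 3.807 bits and H(13-sided) = log₂(13) = 3.700 bits. More outcomes in a uniform distribution means higher entropy.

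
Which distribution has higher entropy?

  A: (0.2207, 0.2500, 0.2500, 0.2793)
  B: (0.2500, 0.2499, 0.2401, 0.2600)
B

Both distributions are close to uniform, making this a harder comparison.

H(A) = 1.9950 bits
H(B) = 1.9994 bits

The distribution closer to uniform has higher entropy.
Answer: B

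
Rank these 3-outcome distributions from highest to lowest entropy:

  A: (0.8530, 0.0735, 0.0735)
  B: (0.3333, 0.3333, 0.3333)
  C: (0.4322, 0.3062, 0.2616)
B > C > A

Key insight: Entropy is maximized by uniform distributions and minimized by concentrated distributions.

- Uniform distributions have maximum entropy log₂(3) = 1.5850 bits
- The more "peaked" or concentrated a distribution, the lower its entropy

Entropies:
  H(A) = 0.7493 bits
  H(B) = 1.5850 bits
  H(C) = 1.5520 bits

Ranking: B > C > A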